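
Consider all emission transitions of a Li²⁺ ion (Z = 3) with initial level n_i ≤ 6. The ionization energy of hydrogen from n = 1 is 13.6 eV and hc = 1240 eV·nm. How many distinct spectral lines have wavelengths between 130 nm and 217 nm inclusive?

2

Enumerate all n_i → n_f pairs with 1 ≤ n_f < n_i ≤ 6 and compute λ = 1240 / [13.6·9·(1/n_f² − 1/n_i²)].
Lines falling in [130, 217] nm: 5→3 (142.5 nm), 4→3 (208.4 nm).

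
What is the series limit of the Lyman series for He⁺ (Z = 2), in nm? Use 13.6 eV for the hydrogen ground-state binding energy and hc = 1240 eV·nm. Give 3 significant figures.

22.8 nm

The Lyman series has lower level n_f = 1; the series limit corresponds to n_i → ∞.
ΔE_max = 13.6 × 4 / 1² = 54.40 eV.
λ_min = 1240 / 54.40 = 22.8 nm.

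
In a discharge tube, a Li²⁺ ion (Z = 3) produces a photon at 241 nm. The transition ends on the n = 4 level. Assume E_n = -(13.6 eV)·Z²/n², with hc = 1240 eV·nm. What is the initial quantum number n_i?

n_i = 7

The photon energy is ΔE = hc/λ = 1240 / 241 = 5.145 eV.
With Z = 3, ΔE = 122.4 × (1/n_f² − 1/n_i²), so 1/n_f² − 1/n_i² = 0.04204.
With n_f = 4: 1/n_i² = 1/16 − 0.04204 = 0.02046, so n_i ≈ 6.99.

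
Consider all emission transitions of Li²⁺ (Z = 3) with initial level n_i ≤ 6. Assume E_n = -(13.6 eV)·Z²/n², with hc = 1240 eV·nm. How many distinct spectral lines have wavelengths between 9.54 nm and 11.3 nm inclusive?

3

Enumerate all n_i → n_f pairs with 1 ≤ n_f < n_i ≤ 6 and compute λ = 1240 / [13.6·9·(1/n_f² − 1/n_i²)].
Lines falling in [9.54, 11.3] nm: 6→1 (10.42 nm), 5→1 (10.55 nm), 4→1 (10.81 nm).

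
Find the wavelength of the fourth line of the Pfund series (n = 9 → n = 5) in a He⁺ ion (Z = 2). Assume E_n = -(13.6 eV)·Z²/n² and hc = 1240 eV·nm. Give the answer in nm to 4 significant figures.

The Pfund series terminates on n_f = 5; the fourth line has n_i = 5+4 = 9.
ΔE = 54.40 × (1/5² − 1/9²) = 1.504 eV.
λ = 1240 / 1.504 = 824.3 nm.

824.3 nm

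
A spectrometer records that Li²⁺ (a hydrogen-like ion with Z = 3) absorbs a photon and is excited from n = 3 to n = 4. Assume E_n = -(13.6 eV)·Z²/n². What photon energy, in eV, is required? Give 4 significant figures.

5.950 eV

The Bohr energies scale as Z², so for Z = 3: E_n = −122.4/n² eV.
E_4 = −122.4/16 = −7.650 eV and E_3 = −122.4/9 = −13.60 eV.
The photon energy is |E_4 − E_3| = 5.950 eV.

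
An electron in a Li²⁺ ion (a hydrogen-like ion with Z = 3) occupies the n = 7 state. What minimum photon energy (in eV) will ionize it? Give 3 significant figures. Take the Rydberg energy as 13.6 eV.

2.50 eV

E_n = −13.6 Z²/n² = −122.4/n² eV for Z = 3.
E_7 = −122.4/49 = −2.50 eV, so ionization (to E = 0) requires 2.50 eV.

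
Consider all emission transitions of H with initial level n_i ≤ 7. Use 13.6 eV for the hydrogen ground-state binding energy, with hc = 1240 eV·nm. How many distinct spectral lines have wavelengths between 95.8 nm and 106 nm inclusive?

2

Enumerate all n_i → n_f pairs with 1 ≤ n_f < n_i ≤ 7 and compute λ = 1240 / [13.6·1·(1/n_f² − 1/n_i²)].
Lines falling in [95.8, 106] nm: 4→1 (97.25 nm), 3→1 (102.6 nm).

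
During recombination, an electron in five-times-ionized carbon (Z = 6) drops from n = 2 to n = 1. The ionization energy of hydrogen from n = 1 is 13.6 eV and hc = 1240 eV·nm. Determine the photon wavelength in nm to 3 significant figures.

3.38 nm

For Z = 6 the level energies scale as Z², so the effective Rydberg energy is 13.6 × 36 = 489.6 eV.
ΔE = 489.6 × (1/1² − 1/2²) = 489.6 × 0.7500 = 367.2 eV.
λ = hc/ΔE = 1240 / 367.2 = 3.38 nm.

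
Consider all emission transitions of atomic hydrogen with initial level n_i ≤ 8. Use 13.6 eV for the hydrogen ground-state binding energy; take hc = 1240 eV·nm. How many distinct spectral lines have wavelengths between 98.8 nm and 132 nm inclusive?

2

Enumerate all n_i → n_f pairs with 1 ≤ n_f < n_i ≤ 8 and compute λ = 1240 / [13.6·1·(1/n_f² − 1/n_i²)].
Lines falling in [98.8, 132] nm: 3→1 (102.6 nm), 2→1 (121.6 nm).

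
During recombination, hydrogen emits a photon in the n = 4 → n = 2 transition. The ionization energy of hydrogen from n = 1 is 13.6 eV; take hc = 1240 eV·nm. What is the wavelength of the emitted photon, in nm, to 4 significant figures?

ΔE = 13.60 × (1/2² − 1/4²) = 13.60 × 0.1875 = 2.550 eV.
λ = hc/ΔE = 1240 / 2.550 = 486.3 nm.

486.3 nm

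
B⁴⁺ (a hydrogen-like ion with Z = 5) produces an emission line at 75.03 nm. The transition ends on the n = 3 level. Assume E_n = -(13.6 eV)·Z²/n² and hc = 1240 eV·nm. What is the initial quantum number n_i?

The photon energy is ΔE = hc/λ = 1240 / 75.03 = 16.53 eV.
With Z = 5, ΔE = 340.0 × (1/n_f² − 1/n_i²), so 1/n_f² − 1/n_i² = 0.04861.
With n_f = 3: 1/n_i² = 1/9 − 0.04861 = 0.06250, so n_i ≈ 4.00.

n_i = 4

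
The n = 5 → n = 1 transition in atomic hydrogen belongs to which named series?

The series is set by the lower level: n_f = 1 is the Lyman series.

Lyman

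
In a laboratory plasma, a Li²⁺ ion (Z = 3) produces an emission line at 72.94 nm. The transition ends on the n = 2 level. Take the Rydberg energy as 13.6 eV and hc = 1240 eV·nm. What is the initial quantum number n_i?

The photon energy is ΔE = hc/λ = 1240 / 72.94 = 17.00 eV.
With Z = 3, ΔE = 122.4 × (1/n_f² − 1/n_i²), so 1/n_f² − 1/n_i² = 0.1389.
With n_f = 2: 1/n_i² = 1/4 − 0.1389 = 0.1111, so n_i ≈ 3.00.

n_i = 3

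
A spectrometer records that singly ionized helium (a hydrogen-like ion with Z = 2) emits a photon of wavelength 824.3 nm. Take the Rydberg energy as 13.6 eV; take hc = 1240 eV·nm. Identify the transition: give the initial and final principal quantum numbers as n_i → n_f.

The photon energy is ΔE = hc/λ = 1240 / 824.3 = 1.504 eV.
With Z = 2, ΔE = 54.40 × (1/n_f² − 1/n_i²), so 1/n_f² − 1/n_i² = 0.02765.
Trying n_f = 5 gives 1/n_i² = 0.01235, i.e. n_i ≈ 9; this pair matches.

n_i = 9, n_f = 5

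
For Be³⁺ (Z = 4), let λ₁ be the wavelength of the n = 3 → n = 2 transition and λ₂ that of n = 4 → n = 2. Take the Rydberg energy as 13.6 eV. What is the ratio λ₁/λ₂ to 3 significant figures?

1.35

λ ∝ 1/ΔE ∝ 1/(1/n_f² − 1/n_i²), and the Z² and hc factors cancel in the ratio.
λ₁/λ₂ = (1/2² − 1/4²)/(1/2² − 1/3²) = 0.1875/0.1389 = 1.35.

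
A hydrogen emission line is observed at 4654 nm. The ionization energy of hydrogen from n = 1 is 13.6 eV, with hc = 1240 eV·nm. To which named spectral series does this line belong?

Pfund

ΔE = 1240/4654 = 0.2664 eV.
This matches 13.6 × (1/5² − 1/7²), so n_f = 5: the Pfund series.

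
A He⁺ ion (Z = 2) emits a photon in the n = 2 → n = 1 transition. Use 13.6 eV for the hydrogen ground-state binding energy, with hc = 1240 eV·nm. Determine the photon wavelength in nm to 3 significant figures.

For Z = 2 the level energies scale as Z², so the effective Rydberg energy is 13.6 × 4 = 54.40 eV.
ΔE = 54.40 × (1/1² − 1/2²) = 54.40 × 0.7500 = 40.80 eV.
λ = hc/ΔE = 1240 / 40.80 = 30.4 nm.

30.4 nm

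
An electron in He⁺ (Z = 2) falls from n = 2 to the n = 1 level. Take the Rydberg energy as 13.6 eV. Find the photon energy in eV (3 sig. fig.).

The Bohr energies scale as Z², so for Z = 2: E_n = −54.40/n² eV.
E_2 = −54.40/4 = −13.60 eV and E_1 = −54.40/1 = −54.40 eV.
The photon energy is |E_2 − E_1| = 40.8 eV.

40.8 eV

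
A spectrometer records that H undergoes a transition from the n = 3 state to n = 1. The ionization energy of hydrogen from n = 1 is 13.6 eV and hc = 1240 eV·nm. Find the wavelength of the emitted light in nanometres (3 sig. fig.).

ΔE = 13.60 × (1/1² − 1/3²) = 13.60 × 0.8889 = 12.09 eV.
λ = hc/ΔE = 1240 / 12.09 = 103 nm.
This line belongs to the Lyman series.

103 nm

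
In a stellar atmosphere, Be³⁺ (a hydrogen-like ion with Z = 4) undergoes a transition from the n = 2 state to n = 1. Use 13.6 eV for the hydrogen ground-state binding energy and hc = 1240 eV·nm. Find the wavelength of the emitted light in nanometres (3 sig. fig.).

For Z = 4 the level energies scale as Z², so the effective Rydberg energy is 13.6 × 16 = 217.6 eV.
ΔE = 217.6 × (1/1² − 1/2²) = 217.6 × 0.7500 = 163.2 eV.
λ = hc/ΔE = 1240 / 163.2 = 7.60 nm.

7.60 nm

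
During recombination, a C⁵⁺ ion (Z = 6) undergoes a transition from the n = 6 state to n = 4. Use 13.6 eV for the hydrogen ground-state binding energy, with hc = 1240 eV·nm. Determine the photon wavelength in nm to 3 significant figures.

72.9 nm

For Z = 6 the level energies scale as Z², so the effective Rydberg energy is 13.6 × 36 = 489.6 eV.
ΔE = 489.6 × (1/4² − 1/6²) = 489.6 × 0.03472 = 17.00 eV.
λ = hc/ΔE = 1240 / 17.00 = 72.9 nm.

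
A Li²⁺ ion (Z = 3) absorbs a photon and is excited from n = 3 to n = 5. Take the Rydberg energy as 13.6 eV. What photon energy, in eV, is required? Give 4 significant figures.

8.704 eV

The Bohr energies scale as Z², so for Z = 3: E_n = −122.4/n² eV.
E_5 = −122.4/25 = −4.896 eV and E_3 = −122.4/9 = −13.60 eV.
The photon energy is |E_5 − E_3| = 8.704 eV.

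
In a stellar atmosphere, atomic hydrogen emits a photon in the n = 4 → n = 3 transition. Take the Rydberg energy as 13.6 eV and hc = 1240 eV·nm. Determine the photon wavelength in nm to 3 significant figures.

ΔE = 13.60 × (1/3² − 1/4²) = 13.60 × 0.04861 = 0.6611 eV.
λ = hc/ΔE = 1240 / 0.6611 = 1880 nm.
This line belongs to the Paschen series.

1880 nm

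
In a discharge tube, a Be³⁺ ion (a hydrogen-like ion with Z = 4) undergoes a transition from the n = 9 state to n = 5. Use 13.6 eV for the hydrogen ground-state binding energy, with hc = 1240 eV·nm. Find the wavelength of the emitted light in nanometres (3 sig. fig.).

206 nm

For Z = 4 the level energies scale as Z², so the effective Rydberg energy is 13.6 × 16 = 217.6 eV.
ΔE = 217.6 × (1/5² − 1/9²) = 217.6 × 0.02765 = 6.018 eV.
λ = hc/ΔE = 1240 / 6.018 = 206 nm.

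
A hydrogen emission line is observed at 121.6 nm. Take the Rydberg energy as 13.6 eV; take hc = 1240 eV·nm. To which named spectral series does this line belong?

Lyman

ΔE = 1240/121.6 = 10.20 eV.
This matches 13.6 × (1/1² − 1/2²), so n_f = 1: the Lyman series.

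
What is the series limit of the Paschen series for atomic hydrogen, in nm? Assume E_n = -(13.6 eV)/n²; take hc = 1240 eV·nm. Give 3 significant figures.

The Paschen series has lower level n_f = 3; the series limit corresponds to n_i → ∞.
ΔE_max = 13.6 × 1 / 3² = 1.511 eV.
λ_min = 1240 / 1.511 = 821 nm.

821 nm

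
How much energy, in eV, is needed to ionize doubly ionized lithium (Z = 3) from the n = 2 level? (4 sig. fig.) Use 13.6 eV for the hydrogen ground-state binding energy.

30.60 eV

E_n = −13.6 Z²/n² = −122.4/n² eV for Z = 3.
E_2 = −122.4/4 = −30.60 eV, so ionization (to E = 0) requires 30.60 eV.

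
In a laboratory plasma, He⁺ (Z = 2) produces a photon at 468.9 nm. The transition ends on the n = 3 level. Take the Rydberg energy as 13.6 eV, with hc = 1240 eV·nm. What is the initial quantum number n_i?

The photon energy is ΔE = hc/λ = 1240 / 468.9 = 2.644 eV.
With Z = 2, ΔE = 54.40 × (1/n_f² − 1/n_i²), so 1/n_f² − 1/n_i² = 0.04861.
With n_f = 3: 1/n_i² = 1/9 − 0.04861 = 0.06250, so n_i ≈ 4.00.

n_i = 4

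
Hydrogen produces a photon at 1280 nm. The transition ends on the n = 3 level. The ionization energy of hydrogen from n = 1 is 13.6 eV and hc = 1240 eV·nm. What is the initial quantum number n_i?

n_i = 5

The photon energy is ΔE = hc/λ = 1240 / 1280 = 0.9688 eV.
With Z = 1, ΔE = 13.60 × (1/n_f² − 1/n_i²), so 1/n_f² − 1/n_i² = 0.07123.
With n_f = 3: 1/n_i² = 1/9 − 0.07123 = 0.03988, so n_i ≈ 5.01.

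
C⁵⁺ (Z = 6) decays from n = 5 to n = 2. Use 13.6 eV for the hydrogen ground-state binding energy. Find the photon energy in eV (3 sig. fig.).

The Bohr energies scale as Z², so for Z = 6: E_n = −489.6/n² eV.
E_5 = −489.6/25 = −19.58 eV and E_2 = −489.6/4 = −122.4 eV.
The photon energy is |E_5 − E_2| = 103 eV.

103 eV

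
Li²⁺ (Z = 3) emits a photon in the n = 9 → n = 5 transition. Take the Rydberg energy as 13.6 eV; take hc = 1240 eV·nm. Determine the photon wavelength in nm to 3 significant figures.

For Z = 3 the level energies scale as Z², so the effective Rydberg energy is 13.6 × 9 = 122.4 eV.
ΔE = 122.4 × (1/5² − 1/9²) = 122.4 × 0.02765 = 3.385 eV.
λ = hc/ΔE = 1240 / 3.385 = 366 nm.

366 nm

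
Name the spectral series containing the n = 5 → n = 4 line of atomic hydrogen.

Brackett

The series is set by the lower level: n_f = 4 is the Brackett series.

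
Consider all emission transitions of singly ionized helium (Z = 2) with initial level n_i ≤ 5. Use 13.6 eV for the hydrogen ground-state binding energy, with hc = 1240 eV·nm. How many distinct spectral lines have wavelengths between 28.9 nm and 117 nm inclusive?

Enumerate all n_i → n_f pairs with 1 ≤ n_f < n_i ≤ 5 and compute λ = 1240 / [13.6·4·(1/n_f² − 1/n_i²)].
Lines falling in [28.9, 117] nm: 2→1 (30.39 nm), 5→2 (108.5 nm).

2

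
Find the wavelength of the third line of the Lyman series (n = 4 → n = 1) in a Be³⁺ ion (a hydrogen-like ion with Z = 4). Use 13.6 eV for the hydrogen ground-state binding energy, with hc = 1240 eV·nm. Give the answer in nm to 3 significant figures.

6.08 nm

The Lyman series terminates on n_f = 1; the third line has n_i = 1+3 = 4.
ΔE = 217.6 × (1/1² − 1/4²) = 204.0 eV.
λ = 1240 / 204.0 = 6.08 nm.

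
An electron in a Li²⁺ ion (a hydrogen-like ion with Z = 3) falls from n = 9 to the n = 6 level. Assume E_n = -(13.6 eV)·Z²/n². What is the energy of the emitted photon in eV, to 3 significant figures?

The Bohr energies scale as Z², so for Z = 3: E_n = −122.4/n² eV.
E_9 = −122.4/81 = −1.511 eV and E_6 = −122.4/36 = −3.400 eV.
The photon energy is |E_9 − E_6| = 1.89 eV.

1.89 eV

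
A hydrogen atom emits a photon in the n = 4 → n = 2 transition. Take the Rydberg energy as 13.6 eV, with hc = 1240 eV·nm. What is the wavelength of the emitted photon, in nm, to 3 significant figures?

ΔE = 13.60 × (1/2² − 1/4²) = 13.60 × 0.1875 = 2.550 eV.
λ = hc/ΔE = 1240 / 2.550 = 486 nm.

486 nm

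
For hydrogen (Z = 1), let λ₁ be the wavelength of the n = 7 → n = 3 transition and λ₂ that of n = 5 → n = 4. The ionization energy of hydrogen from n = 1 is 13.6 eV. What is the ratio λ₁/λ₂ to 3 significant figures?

λ ∝ 1/ΔE ∝ 1/(1/n_f² − 1/n_i²), and the Z² and hc factors cancel in the ratio.
λ₁/λ₂ = (1/4² − 1/5²)/(1/3² − 1/7²) = 0.02250/0.09070 = 0.248.

0.248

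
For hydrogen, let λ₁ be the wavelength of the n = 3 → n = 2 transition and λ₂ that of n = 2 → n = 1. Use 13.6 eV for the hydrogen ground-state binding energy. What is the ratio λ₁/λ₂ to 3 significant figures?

5.40

λ ∝ 1/ΔE ∝ 1/(1/n_f² − 1/n_i²), and the Z² and hc factors cancel in the ratio.
λ₁/λ₂ = (1/1² − 1/2²)/(1/2² − 1/3²) = 0.7500/0.1389 = 5.40.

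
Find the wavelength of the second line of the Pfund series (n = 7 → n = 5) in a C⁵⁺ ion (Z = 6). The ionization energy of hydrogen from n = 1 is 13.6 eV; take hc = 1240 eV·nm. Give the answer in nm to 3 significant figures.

129 nm

The Pfund series terminates on n_f = 5; the second line has n_i = 5+2 = 7.
ΔE = 489.6 × (1/5² − 1/7²) = 9.592 eV.
λ = 1240 / 9.592 = 129 nm.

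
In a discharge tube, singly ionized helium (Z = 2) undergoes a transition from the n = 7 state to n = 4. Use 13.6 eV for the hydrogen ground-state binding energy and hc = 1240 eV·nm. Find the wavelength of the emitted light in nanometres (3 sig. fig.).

For Z = 2 the level energies scale as Z², so the effective Rydberg energy is 13.6 × 4 = 54.40 eV.
ΔE = 54.40 × (1/4² − 1/7²) = 54.40 × 0.04209 = 2.290 eV.
λ = hc/ΔE = 1240 / 2.290 = 542 nm.

542 nm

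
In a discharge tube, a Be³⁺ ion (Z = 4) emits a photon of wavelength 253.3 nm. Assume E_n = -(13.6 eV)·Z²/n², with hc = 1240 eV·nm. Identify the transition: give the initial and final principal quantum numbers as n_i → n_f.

n_i = 5, n_f = 4

The photon energy is ΔE = hc/λ = 1240 / 253.3 = 4.895 eV.
With Z = 4, ΔE = 217.6 × (1/n_f² − 1/n_i²), so 1/n_f² − 1/n_i² = 0.02250.
Trying n_f = 4 gives 1/n_i² = 0.04000, i.e. n_i ≈ 5; this pair matches.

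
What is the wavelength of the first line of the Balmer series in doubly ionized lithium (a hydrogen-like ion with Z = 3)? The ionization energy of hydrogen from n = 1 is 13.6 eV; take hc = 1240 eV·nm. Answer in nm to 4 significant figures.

72.94 nm

The Balmer series terminates on n_f = 2; the first line has n_i = 2+1 = 3.
ΔE = 122.4 × (1/2² − 1/3²) = 17.00 eV.
λ = 1240 / 17.00 = 72.94 nm.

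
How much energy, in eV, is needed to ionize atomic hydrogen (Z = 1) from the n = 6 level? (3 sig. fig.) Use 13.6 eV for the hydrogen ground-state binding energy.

E_6 = −13.60/36 = −0.378 eV, so ionization (to E = 0) requires 0.378 eV.

0.378 eV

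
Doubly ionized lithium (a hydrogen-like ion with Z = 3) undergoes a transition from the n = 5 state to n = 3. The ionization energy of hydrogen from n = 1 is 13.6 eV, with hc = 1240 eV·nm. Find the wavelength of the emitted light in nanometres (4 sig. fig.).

142.5 nm

For Z = 3 the level energies scale as Z², so the effective Rydberg energy is 13.6 × 9 = 122.4 eV.
ΔE = 122.4 × (1/3² − 1/5²) = 122.4 × 0.07111 = 8.704 eV.
λ = hc/ΔE = 1240 / 8.704 = 142.5 nm.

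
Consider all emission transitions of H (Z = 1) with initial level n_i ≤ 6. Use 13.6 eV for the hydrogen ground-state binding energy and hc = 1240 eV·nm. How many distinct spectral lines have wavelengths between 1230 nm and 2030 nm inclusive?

2

Enumerate all n_i → n_f pairs with 1 ≤ n_f < n_i ≤ 6 and compute λ = 1240 / [13.6·1·(1/n_f² − 1/n_i²)].
Lines falling in [1230, 2030] nm: 5→3 (1282 nm), 4→3 (1876 nm).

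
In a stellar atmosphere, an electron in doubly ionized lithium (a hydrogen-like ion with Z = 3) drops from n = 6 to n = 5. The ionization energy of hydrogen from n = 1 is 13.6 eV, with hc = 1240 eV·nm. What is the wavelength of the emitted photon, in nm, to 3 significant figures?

829 nm

For Z = 3 the level energies scale as Z², so the effective Rydberg energy is 13.6 × 9 = 122.4 eV.
ΔE = 122.4 × (1/5² − 1/6²) = 122.4 × 0.01222 = 1.496 eV.
λ = hc/ΔE = 1240 / 1.496 = 829 nm.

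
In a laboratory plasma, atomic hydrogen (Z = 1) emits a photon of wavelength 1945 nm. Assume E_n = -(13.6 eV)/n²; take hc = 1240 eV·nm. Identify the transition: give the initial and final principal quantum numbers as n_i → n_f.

The photon energy is ΔE = hc/λ = 1240 / 1945 = 0.6375 eV.
With Z = 1, ΔE = 13.60 × (1/n_f² − 1/n_i²), so 1/n_f² − 1/n_i² = 0.04688.
Trying n_f = 4 gives 1/n_i² = 0.01562, i.e. n_i ≈ 8; this pair matches.

n_i = 8, n_f = 4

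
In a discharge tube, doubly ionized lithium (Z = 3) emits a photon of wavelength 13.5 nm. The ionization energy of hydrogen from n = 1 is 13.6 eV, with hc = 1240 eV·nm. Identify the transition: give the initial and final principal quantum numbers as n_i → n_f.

The photon energy is ΔE = hc/λ = 1240 / 13.5 = 91.85 eV.
With Z = 3, ΔE = 122.4 × (1/n_f² − 1/n_i²), so 1/n_f² − 1/n_i² = 0.7504.
Trying n_f = 1 gives 1/n_i² = 0.2496, i.e. n_i ≈ 2; this pair matches.

n_i = 2, n_f = 1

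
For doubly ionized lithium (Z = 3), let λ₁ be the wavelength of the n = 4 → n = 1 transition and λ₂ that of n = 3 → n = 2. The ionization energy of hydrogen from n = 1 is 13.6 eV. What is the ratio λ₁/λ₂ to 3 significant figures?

λ ∝ 1/ΔE ∝ 1/(1/n_f² − 1/n_i²), and the Z² and hc factors cancel in the ratio.
λ₁/λ₂ = (1/2² − 1/3²)/(1/1² − 1/4²) = 0.1389/0.9375 = 0.148.

0.148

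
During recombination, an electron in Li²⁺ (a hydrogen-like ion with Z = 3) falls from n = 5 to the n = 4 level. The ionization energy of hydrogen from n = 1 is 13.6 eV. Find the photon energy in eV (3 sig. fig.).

The Bohr energies scale as Z², so for Z = 3: E_n = −122.4/n² eV.
E_5 = −122.4/25 = −4.896 eV and E_4 = −122.4/16 = −7.650 eV.
The photon energy is |E_5 − E_4| = 2.75 eV.

2.75 eV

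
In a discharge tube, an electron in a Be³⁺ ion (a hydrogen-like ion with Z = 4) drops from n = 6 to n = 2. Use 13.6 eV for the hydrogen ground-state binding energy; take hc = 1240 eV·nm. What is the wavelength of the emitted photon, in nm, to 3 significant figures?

For Z = 4 the level energies scale as Z², so the effective Rydberg energy is 13.6 × 16 = 217.6 eV.
ΔE = 217.6 × (1/2² − 1/6²) = 217.6 × 0.2222 = 48.36 eV.
λ = hc/ΔE = 1240 / 48.36 = 25.6 nm.

25.6 nm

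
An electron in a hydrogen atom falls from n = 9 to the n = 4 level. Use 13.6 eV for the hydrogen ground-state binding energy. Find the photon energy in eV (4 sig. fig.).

E_9 = −13.60/81 = −0.1679 eV and E_4 = −13.60/16 = −0.8500 eV.
The photon energy is |E_9 − E_4| = 0.6821 eV.

0.6821 eV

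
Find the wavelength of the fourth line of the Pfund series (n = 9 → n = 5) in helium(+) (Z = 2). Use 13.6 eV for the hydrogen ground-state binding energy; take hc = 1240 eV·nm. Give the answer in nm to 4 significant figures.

The Pfund series terminates on n_f = 5; the fourth line has n_i = 5+4 = 9.
ΔE = 54.40 × (1/5² − 1/9²) = 1.504 eV.
λ = 1240 / 1.504 = 824.3 nm.

824.3 nm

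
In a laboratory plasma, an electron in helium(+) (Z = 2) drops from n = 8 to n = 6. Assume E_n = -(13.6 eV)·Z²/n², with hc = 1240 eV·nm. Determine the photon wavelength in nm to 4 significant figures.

For Z = 2 the level energies scale as Z², so the effective Rydberg energy is 13.6 × 4 = 54.40 eV.
ΔE = 54.40 × (1/6² − 1/8²) = 54.40 × 0.01215 = 0.6611 eV.
λ = hc/ΔE = 1240 / 0.6611 = 1876 nm.

1876 nm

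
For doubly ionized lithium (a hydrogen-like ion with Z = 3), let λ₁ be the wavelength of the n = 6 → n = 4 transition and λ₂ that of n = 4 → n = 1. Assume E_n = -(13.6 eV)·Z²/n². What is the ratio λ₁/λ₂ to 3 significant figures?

λ ∝ 1/ΔE ∝ 1/(1/n_f² − 1/n_i²), and the Z² and hc factors cancel in the ratio.
λ₁/λ₂ = (1/1² − 1/4²)/(1/4² − 1/6²) = 0.9375/0.03472 = 27.0.

27.0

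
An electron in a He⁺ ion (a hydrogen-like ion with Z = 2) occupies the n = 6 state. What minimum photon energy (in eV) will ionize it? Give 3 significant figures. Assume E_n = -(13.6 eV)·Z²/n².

1.51 eV

E_n = −13.6 Z²/n² = −54.40/n² eV for Z = 2.
E_6 = −54.40/36 = −1.51 eV, so ionization (to E = 0) requires 1.51 eV.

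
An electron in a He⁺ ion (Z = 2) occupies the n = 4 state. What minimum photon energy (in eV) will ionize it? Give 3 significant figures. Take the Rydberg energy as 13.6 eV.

3.40 eV

E_n = −13.6 Z²/n² = −54.40/n² eV for Z = 2.
E_4 = −54.40/16 = −3.40 eV, so ionization (to E = 0) requires 3.40 eV.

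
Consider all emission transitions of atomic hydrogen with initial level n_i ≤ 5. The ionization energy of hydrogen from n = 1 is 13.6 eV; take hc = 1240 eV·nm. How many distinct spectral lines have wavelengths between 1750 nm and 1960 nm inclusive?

Enumerate all n_i → n_f pairs with 1 ≤ n_f < n_i ≤ 5 and compute λ = 1240 / [13.6·1·(1/n_f² − 1/n_i²)].
Lines falling in [1750, 1960] nm: 4→3 (1876 nm).

1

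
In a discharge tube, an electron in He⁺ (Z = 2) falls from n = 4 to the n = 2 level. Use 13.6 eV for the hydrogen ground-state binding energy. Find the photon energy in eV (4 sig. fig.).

10.20 eV

The Bohr energies scale as Z², so for Z = 2: E_n = −54.40/n² eV.
E_4 = −54.40/16 = −3.400 eV and E_2 = −54.40/4 = −13.60 eV.
The photon energy is |E_4 − E_2| = 10.20 eV.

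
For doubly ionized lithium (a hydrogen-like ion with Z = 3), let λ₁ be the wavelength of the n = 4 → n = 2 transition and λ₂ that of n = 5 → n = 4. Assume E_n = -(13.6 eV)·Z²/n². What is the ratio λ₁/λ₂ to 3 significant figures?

0.120

λ ∝ 1/ΔE ∝ 1/(1/n_f² − 1/n_i²), and the Z² and hc factors cancel in the ratio.
λ₁/λ₂ = (1/4² − 1/5²)/(1/2² − 1/4²) = 0.02250/0.1875 = 0.120.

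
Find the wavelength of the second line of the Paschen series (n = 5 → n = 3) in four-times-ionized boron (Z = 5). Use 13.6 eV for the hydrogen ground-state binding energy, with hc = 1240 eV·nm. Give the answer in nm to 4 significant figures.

51.29 nm

The Paschen series terminates on n_f = 3; the second line has n_i = 3+2 = 5.
ΔE = 340.0 × (1/3² − 1/5²) = 24.18 eV.
λ = 1240 / 24.18 = 51.29 nm.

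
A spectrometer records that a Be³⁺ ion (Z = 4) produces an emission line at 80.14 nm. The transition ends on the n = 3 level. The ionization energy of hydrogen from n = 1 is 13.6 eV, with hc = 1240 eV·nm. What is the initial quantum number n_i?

The photon energy is ΔE = hc/λ = 1240 / 80.14 = 15.47 eV.
With Z = 4, ΔE = 217.6 × (1/n_f² − 1/n_i²), so 1/n_f² − 1/n_i² = 0.07111.
With n_f = 3: 1/n_i² = 1/9 − 0.07111 = 0.04000, so n_i ≈ 5.00.

n_i = 5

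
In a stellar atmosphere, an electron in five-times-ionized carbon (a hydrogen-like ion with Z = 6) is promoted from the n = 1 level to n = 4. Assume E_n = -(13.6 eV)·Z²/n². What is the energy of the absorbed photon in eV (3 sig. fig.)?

459 eV

The Bohr energies scale as Z², so for Z = 6: E_n = −489.6/n² eV.
E_4 = −489.6/16 = −30.60 eV and E_1 = −489.6/1 = −489.6 eV.
The photon energy is |E_4 − E_1| = 459 eV.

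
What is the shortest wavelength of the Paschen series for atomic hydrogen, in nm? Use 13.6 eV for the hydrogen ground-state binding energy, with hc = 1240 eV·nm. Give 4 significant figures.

820.6 nm

The Paschen series has lower level n_f = 3; the series limit corresponds to n_i → ∞.
ΔE_max = 13.6 × 1 / 3² = 1.511 eV.
λ_min = 1240 / 1.511 = 820.6 nm.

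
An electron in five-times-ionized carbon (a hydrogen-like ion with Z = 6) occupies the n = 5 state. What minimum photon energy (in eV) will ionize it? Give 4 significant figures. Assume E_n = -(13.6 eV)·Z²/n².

E_n = −13.6 Z²/n² = −489.6/n² eV for Z = 6.
E_5 = −489.6/25 = −19.58 eV, so ionization (to E = 0) requires 19.58 eV.

19.58 eV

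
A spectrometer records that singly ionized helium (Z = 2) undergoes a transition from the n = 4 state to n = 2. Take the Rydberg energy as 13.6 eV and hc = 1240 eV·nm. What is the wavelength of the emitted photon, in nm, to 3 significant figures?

122 nm

For Z = 2 the level energies scale as Z², so the effective Rydberg energy is 13.6 × 4 = 54.40 eV.
ΔE = 54.40 × (1/2² − 1/4²) = 54.40 × 0.1875 = 10.20 eV.
λ = hc/ΔE = 1240 / 10.20 = 122 nm.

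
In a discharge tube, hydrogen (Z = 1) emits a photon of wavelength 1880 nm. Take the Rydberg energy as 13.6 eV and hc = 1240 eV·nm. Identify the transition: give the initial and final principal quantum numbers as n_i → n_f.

The photon energy is ΔE = hc/λ = 1240 / 1880 = 0.6596 eV.
With Z = 1, ΔE = 13.60 × (1/n_f² − 1/n_i²), so 1/n_f² − 1/n_i² = 0.04850.
Trying n_f = 3 gives 1/n_i² = 0.06261, i.e. n_i ≈ 4; this pair matches.

n_i = 4, n_f = 3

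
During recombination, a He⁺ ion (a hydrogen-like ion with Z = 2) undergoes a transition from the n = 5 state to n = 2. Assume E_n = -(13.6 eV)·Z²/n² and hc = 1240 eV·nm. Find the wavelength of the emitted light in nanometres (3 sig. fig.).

For Z = 2 the level energies scale as Z², so the effective Rydberg energy is 13.6 × 4 = 54.40 eV.
ΔE = 54.40 × (1/2² − 1/5²) = 54.40 × 0.2100 = 11.42 eV.
λ = hc/ΔE = 1240 / 11.42 = 109 nm.

109 nm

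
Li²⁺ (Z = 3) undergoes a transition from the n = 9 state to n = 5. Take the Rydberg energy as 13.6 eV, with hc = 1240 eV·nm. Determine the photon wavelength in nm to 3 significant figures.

For Z = 3 the level energies scale as Z², so the effective Rydberg energy is 13.6 × 9 = 122.4 eV.
ΔE = 122.4 × (1/5² − 1/9²) = 122.4 × 0.02765 = 3.385 eV.
λ = hc/ΔE = 1240 / 3.385 = 366 nm.

366 nm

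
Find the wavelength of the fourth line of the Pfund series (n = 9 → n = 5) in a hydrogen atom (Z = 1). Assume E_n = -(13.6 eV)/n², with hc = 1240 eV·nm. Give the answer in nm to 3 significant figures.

The Pfund series terminates on n_f = 5; the fourth line has n_i = 5+4 = 9.
ΔE = 13.60 × (1/5² − 1/9²) = 0.3761 eV.
λ = 1240 / 0.3761 = 3300 nm.

3300 nm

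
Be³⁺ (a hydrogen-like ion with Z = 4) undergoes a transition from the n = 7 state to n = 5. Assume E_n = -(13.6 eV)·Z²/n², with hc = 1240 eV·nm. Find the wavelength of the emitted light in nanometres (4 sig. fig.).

For Z = 4 the level energies scale as Z², so the effective Rydberg energy is 13.6 × 16 = 217.6 eV.
ΔE = 217.6 × (1/5² − 1/7²) = 217.6 × 0.01959 = 4.263 eV.
λ = hc/ΔE = 1240 / 4.263 = 290.9 nm.

290.9 nm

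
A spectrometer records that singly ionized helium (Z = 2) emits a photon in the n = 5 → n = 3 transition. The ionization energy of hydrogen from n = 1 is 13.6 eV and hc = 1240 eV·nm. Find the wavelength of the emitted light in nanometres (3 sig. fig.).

321 nm

For Z = 2 the level energies scale as Z², so the effective Rydberg energy is 13.6 × 4 = 54.40 eV.
ΔE = 54.40 × (1/3² − 1/5²) = 54.40 × 0.07111 = 3.868 eV.
λ = hc/ΔE = 1240 / 3.868 = 321 nm.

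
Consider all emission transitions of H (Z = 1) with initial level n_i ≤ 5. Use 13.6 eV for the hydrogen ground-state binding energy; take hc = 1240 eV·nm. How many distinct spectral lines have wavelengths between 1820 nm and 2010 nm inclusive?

Enumerate all n_i → n_f pairs with 1 ≤ n_f < n_i ≤ 5 and compute λ = 1240 / [13.6·1·(1/n_f² − 1/n_i²)].
Lines falling in [1820, 2010] nm: 4→3 (1876 nm).

1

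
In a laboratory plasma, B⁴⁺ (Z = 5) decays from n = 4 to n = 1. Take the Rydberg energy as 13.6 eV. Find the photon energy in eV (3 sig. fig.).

The Bohr energies scale as Z², so for Z = 5: E_n = −340.0/n² eV.
E_4 = −340.0/16 = −21.25 eV and E_1 = −340.0/1 = −340.0 eV.
The photon energy is |E_4 − E_1| = 319 eV.

319 eV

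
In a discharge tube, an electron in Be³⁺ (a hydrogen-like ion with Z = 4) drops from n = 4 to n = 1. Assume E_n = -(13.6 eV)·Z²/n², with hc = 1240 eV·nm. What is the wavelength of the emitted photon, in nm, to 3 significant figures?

For Z = 4 the level energies scale as Z², so the effective Rydberg energy is 13.6 × 16 = 217.6 eV.
ΔE = 217.6 × (1/1² − 1/4²) = 217.6 × 0.9375 = 204.0 eV.
λ = hc/ΔE = 1240 / 204.0 = 6.08 nm.

6.08 nm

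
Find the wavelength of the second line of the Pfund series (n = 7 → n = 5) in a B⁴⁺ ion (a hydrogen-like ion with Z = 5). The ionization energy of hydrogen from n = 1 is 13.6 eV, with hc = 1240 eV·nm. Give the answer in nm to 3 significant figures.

The Pfund series terminates on n_f = 5; the second line has n_i = 5+2 = 7.
ΔE = 340.0 × (1/5² − 1/7²) = 6.661 eV.
λ = 1240 / 6.661 = 186 nm.

186 nm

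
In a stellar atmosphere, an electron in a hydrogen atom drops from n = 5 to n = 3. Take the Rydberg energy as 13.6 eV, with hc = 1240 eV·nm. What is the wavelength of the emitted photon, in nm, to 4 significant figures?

1282 nm

ΔE = 13.60 × (1/3² − 1/5²) = 13.60 × 0.07111 = 0.9671 eV.
λ = hc/ΔE = 1240 / 0.9671 = 1282 nm.
This line belongs to the Paschen series.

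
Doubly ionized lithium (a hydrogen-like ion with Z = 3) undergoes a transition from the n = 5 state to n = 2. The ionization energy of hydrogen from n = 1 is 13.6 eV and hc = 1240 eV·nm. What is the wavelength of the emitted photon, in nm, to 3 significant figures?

48.2 nm

For Z = 3 the level energies scale as Z², so the effective Rydberg energy is 13.6 × 9 = 122.4 eV.
ΔE = 122.4 × (1/2² − 1/5²) = 122.4 × 0.2100 = 25.70 eV.
λ = hc/ΔE = 1240 / 25.70 = 48.2 nm.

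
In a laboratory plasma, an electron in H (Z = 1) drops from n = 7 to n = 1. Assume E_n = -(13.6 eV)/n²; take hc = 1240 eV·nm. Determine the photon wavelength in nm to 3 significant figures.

93.1 nm

ΔE = 13.60 × (1/1² − 1/7²) = 13.60 × 0.9796 = 13.32 eV.
λ = hc/ΔE = 1240 / 13.32 = 93.1 nm.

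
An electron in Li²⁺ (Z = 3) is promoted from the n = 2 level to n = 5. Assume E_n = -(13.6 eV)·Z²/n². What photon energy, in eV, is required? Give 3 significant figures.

The Bohr energies scale as Z², so for Z = 3: E_n = −122.4/n² eV.
E_5 = −122.4/25 = −4.896 eV and E_2 = −122.4/4 = −30.60 eV.
The photon energy is |E_5 − E_2| = 25.7 eV.

25.7 eV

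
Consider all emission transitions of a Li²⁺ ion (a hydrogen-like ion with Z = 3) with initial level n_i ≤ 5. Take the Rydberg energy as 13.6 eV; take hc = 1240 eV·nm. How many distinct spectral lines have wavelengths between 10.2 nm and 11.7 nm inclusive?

3

Enumerate all n_i → n_f pairs with 1 ≤ n_f < n_i ≤ 5 and compute λ = 1240 / [13.6·9·(1/n_f² − 1/n_i²)].
Lines falling in [10.2, 11.7] nm: 5→1 (10.55 nm), 4→1 (10.81 nm), 3→1 (11.40 nm).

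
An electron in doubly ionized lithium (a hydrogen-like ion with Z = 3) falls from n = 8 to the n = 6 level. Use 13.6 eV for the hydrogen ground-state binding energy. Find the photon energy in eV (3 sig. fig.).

The Bohr energies scale as Z², so for Z = 3: E_n = −122.4/n² eV.
E_8 = −122.4/64 = −1.913 eV and E_6 = −122.4/36 = −3.400 eV.
The photon energy is |E_8 − E_6| = 1.49 eV.

1.49 eV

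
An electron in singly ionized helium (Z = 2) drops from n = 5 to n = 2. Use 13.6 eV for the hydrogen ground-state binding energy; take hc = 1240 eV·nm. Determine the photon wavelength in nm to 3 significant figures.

109 nm

For Z = 2 the level energies scale as Z², so the effective Rydberg energy is 13.6 × 4 = 54.40 eV.
ΔE = 54.40 × (1/2² − 1/5²) = 54.40 × 0.2100 = 11.42 eV.
λ = hc/ΔE = 1240 / 11.42 = 109 nm.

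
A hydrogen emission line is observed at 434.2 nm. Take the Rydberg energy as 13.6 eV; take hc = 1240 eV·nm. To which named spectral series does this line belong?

ΔE = 1240/434.2 = 2.856 eV.
This matches 13.6 × (1/2² − 1/5²), so n_f = 2: the Balmer series.

Balmer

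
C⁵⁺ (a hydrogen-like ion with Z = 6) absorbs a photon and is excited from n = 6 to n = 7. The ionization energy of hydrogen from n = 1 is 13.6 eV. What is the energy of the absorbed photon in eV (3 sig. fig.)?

3.61 eV

The Bohr energies scale as Z², so for Z = 6: E_n = −489.6/n² eV.
E_7 = −489.6/49 = −9.992 eV and E_6 = −489.6/36 = −13.60 eV.
The photon energy is |E_7 − E_6| = 3.61 eV.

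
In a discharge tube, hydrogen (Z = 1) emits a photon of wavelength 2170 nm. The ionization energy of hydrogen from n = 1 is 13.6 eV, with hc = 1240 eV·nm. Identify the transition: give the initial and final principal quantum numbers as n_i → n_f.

The photon energy is ΔE = hc/λ = 1240 / 2170 = 0.5714 eV.
With Z = 1, ΔE = 13.60 × (1/n_f² − 1/n_i²), so 1/n_f² − 1/n_i² = 0.04202.
Trying n_f = 4 gives 1/n_i² = 0.02048, i.e. n_i ≈ 7; this pair matches.

n_i = 7, n_f = 4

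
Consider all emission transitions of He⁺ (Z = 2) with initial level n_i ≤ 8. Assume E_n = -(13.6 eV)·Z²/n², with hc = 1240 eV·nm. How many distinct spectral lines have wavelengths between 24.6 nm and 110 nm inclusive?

6

Enumerate all n_i → n_f pairs with 1 ≤ n_f < n_i ≤ 8 and compute λ = 1240 / [13.6·4·(1/n_f² − 1/n_i²)].
Lines falling in [24.6, 110] nm: 3→1 (25.64 nm), 2→1 (30.39 nm), 8→2 (97.25 nm), 7→2 (99.28 nm), 6→2 (102.6 nm), 5→2 (108.5 nm).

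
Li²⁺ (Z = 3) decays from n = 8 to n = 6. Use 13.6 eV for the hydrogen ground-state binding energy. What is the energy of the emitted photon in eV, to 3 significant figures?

The Bohr energies scale as Z², so for Z = 3: E_n = −122.4/n² eV.
E_8 = −122.4/64 = −1.913 eV and E_6 = −122.4/36 = −3.400 eV.
The photon energy is |E_8 − E_6| = 1.49 eV.

1.49 eV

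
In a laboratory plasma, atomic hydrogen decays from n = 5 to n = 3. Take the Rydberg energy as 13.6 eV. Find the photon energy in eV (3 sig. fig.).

E_5 = −13.60/25 = −0.5440 eV and E_3 = −13.60/9 = −1.511 eV.
The photon energy is |E_5 − E_3| = 0.967 eV.

0.967 eV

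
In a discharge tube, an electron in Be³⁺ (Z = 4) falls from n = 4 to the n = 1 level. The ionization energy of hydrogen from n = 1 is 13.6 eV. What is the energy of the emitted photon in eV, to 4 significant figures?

204.0 eV

The Bohr energies scale as Z², so for Z = 4: E_n = −217.6/n² eV.
E_4 = −217.6/16 = −13.60 eV and E_1 = −217.6/1 = −217.6 eV.
The photon energy is |E_4 − E_1| = 204.0 eV.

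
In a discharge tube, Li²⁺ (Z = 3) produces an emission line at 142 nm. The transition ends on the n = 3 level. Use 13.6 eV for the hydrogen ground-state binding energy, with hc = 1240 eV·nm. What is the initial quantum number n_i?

n_i = 5

The photon energy is ΔE = hc/λ = 1240 / 142 = 8.732 eV.
With Z = 3, ΔE = 122.4 × (1/n_f² − 1/n_i²), so 1/n_f² − 1/n_i² = 0.07134.
With n_f = 3: 1/n_i² = 1/9 − 0.07134 = 0.03977, so n_i ≈ 5.01.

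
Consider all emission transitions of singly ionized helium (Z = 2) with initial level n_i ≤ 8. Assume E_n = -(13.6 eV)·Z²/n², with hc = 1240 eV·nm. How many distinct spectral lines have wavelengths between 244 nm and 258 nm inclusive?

Enumerate all n_i → n_f pairs with 1 ≤ n_f < n_i ≤ 8 and compute λ = 1240 / [13.6·4·(1/n_f² − 1/n_i²)].
Lines falling in [244, 258] nm: 7→3 (251.3 nm).

1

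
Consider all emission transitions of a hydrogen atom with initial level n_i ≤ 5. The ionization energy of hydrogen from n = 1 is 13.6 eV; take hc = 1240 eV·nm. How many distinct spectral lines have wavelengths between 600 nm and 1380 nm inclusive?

2

Enumerate all n_i → n_f pairs with 1 ≤ n_f < n_i ≤ 5 and compute λ = 1240 / [13.6·1·(1/n_f² − 1/n_i²)].
Lines falling in [600, 1380] nm: 3→2 (656.5 nm), 5→3 (1282 nm).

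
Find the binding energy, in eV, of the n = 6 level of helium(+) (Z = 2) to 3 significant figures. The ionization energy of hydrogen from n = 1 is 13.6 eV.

1.51 eV

E_n = −13.6 Z²/n² = −54.40/n² eV for Z = 2.
E_6 = −54.40/36 = −1.51 eV, so ionization (to E = 0) requires 1.51 eV.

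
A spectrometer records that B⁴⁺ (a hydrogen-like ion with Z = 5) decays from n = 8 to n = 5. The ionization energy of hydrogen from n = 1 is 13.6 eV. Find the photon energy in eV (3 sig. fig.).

8.29 eV

The Bohr energies scale as Z², so for Z = 5: E_n = −340.0/n² eV.
E_8 = −340.0/64 = −5.313 eV and E_5 = −340.0/25 = −13.60 eV.
The photon energy is |E_8 − E_5| = 8.29 eV.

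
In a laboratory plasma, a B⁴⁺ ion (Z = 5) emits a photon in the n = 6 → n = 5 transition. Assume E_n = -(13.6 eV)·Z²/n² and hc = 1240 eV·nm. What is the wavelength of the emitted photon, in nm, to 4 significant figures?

For Z = 5 the level energies scale as Z², so the effective Rydberg energy is 13.6 × 25 = 340.0 eV.
ΔE = 340.0 × (1/5² − 1/6²) = 340.0 × 0.01222 = 4.156 eV.
λ = hc/ΔE = 1240 / 4.156 = 298.4 nm.

298.4 nm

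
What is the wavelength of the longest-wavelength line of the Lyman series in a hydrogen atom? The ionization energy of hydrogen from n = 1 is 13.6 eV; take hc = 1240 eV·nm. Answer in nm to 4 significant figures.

121.6 nm

The Lyman series terminates on n_f = 1; the first line has n_i = 1+1 = 2.
ΔE = 13.60 × (1/1² − 1/2²) = 10.20 eV.
λ = 1240 / 10.20 = 121.6 nm.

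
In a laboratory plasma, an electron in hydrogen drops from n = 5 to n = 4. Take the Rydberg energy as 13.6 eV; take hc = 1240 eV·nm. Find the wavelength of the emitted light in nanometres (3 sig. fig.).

ΔE = 13.60 × (1/4² − 1/5²) = 13.60 × 0.02250 = 0.3060 eV.
λ = hc/ΔE = 1240 / 0.3060 = 4050 nm.

4050 nm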